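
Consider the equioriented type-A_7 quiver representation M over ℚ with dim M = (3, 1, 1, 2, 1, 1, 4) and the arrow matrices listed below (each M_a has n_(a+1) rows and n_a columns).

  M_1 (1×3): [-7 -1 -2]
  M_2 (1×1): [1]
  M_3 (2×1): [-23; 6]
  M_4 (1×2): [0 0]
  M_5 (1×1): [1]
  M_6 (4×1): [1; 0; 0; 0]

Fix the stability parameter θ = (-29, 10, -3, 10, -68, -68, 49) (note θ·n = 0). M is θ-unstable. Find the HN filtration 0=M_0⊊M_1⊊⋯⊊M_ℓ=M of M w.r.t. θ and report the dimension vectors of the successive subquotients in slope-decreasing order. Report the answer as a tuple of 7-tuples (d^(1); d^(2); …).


Barcode: M ≅ I[1,1]^2, I[1,4], I[4,4], I[5,7], I[7,7]^3. HN layers by μ_θ (5 steps, strictly decreasing):
  μ^(1)=49; μ^(2)=10; μ^(3)=7/2; μ^(4)=-29; μ^(5)=-68

((0, 0, 0, 0, 0, 0, 4); (0, 0, 0, 2, 0, 0, 0); (0, 1, 1, 0, 0, 0, 0); (3, 0, 0, 0, 0, 0, 0); (0, 0, 0, 0, 1, 1, 0))


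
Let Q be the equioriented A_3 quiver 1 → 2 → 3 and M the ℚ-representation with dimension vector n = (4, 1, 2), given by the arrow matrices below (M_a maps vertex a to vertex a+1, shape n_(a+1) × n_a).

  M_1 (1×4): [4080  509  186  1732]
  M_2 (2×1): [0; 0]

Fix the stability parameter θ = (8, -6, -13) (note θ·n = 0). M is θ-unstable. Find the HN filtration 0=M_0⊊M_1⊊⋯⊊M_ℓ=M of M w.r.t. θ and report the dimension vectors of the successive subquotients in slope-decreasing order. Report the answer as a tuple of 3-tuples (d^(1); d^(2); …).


Interval decomposition of M: I[1,1]^3, I[1,2], I[3,3]^2.
HN type (ℓ=3): μ^(1)=8; μ^(2)=1; μ^(3)=-13

((3, 0, 0); (1, 1, 0); (0, 0, 2))


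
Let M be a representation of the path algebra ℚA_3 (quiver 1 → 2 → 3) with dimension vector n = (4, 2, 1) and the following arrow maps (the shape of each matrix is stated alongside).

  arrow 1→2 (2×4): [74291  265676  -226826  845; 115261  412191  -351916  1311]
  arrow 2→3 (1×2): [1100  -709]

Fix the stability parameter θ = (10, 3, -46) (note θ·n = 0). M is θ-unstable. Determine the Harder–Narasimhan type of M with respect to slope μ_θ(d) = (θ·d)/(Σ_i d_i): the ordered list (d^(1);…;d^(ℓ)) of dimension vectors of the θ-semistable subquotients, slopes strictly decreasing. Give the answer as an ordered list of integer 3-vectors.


Via rank(M_{q-1}∘⋯∘M_p): M ≅ I[1,1]^2, I[1,2], I[1,3].
μ_θ-semistable layers: μ^(1)=10; μ^(2)=13/2; μ^(3)=-11

((2, 0, 0); (1, 1, 0); (1, 1, 1))


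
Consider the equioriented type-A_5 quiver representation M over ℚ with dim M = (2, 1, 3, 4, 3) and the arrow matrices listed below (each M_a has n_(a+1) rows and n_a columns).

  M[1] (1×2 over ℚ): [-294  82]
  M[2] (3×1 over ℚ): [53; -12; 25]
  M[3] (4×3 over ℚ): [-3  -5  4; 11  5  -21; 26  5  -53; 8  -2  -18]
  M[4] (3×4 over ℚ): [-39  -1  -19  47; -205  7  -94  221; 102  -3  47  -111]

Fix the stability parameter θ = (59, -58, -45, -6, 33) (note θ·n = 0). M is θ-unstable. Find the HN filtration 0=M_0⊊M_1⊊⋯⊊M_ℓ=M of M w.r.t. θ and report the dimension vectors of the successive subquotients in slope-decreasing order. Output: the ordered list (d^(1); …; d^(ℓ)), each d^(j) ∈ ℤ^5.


Barcode: M ≅ I[1,1], I[1,5], I[3,5]^2, I[4,4]. HN layers by μ_θ (5 steps, strictly decreasing):
  μ^(1)=59; μ^(2)=33; μ^(3)=-6; μ^(4)=-44/3; μ^(5)=-45

((1, 0, 0, 0, 0); (0, 0, 0, 0, 3); (0, 0, 0, 4, 0); (1, 1, 1, 0, 0); (0, 0, 2, 0, 0))


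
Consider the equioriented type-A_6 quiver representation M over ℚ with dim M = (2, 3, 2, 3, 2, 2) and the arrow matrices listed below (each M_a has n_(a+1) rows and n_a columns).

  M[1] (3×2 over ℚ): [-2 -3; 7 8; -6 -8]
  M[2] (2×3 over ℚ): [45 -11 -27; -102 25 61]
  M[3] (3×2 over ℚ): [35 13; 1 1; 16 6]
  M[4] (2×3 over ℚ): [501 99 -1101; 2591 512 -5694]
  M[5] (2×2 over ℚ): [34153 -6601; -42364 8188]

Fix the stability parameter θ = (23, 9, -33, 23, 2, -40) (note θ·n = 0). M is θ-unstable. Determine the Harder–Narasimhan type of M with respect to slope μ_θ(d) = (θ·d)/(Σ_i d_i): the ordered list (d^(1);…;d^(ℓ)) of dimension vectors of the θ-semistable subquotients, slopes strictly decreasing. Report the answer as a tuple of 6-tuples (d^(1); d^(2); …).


Interval decomposition of M: I[1,4], I[1,6], I[2,2], I[4,5], I[6,6].
HN type (ℓ=6): μ^(1)=23; μ^(2)=25/2; μ^(3)=9; μ^(4)=-1/3; μ^(5)=-8/3; μ^(6)=-40

((0, 0, 0, 1, 0, 0); (0, 0, 0, 1, 1, 0); (0, 1, 0, 0, 0, 0); (1, 1, 1, 0, 0, 0); (1, 1, 1, 1, 1, 1); (0, 0, 0, 0, 0, 1))


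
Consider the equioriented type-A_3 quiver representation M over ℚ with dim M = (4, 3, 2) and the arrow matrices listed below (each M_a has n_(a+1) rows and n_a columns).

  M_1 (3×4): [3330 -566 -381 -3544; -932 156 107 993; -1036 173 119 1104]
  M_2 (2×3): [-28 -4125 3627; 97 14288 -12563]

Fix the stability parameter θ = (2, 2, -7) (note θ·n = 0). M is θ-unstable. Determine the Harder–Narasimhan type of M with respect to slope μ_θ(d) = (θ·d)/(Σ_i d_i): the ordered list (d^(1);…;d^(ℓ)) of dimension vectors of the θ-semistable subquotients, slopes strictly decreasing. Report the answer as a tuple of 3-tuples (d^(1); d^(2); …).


Via rank(M_{q-1}∘⋯∘M_p): M ≅ I[1,1], I[1,2], I[1,3]^2.
μ_θ-semistable layers: μ^(1)=2; μ^(2)=-1

((2, 1, 0); (2, 2, 2))


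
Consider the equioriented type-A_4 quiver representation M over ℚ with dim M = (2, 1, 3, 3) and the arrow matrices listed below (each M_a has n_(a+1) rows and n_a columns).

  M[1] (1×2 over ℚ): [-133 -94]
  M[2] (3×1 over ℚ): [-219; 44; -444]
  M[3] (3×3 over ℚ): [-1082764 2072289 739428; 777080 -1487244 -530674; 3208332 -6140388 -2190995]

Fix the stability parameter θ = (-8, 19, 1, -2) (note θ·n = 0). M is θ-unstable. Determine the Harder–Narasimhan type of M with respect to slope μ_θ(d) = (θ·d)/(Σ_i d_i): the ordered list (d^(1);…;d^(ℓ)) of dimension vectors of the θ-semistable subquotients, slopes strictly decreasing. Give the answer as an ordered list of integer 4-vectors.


Barcode: M ≅ I[1,1], I[1,3], I[3,4]^2, I[4,4]. HN layers by μ_θ (4 steps, strictly decreasing):
  μ^(1)=10; μ^(2)=-1/2; μ^(3)=-2; μ^(4)=-8

((0, 1, 1, 0); (0, 0, 2, 2); (0, 0, 0, 1); (2, 0, 0, 0))


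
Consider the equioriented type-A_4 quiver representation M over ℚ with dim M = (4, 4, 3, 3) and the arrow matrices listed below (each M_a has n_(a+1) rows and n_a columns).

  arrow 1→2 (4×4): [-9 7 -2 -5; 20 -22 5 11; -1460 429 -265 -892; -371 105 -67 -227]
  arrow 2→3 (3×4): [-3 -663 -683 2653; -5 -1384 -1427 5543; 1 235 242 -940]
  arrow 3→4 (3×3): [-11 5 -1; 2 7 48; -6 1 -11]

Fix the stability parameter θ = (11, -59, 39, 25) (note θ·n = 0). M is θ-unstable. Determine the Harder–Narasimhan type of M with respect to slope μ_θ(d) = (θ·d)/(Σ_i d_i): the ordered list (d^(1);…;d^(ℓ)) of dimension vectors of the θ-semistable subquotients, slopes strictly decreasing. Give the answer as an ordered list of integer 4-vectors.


Barcode: M ≅ I[1,2], I[1,4]^3. HN layers by μ_θ (2 steps, strictly decreasing):
  μ^(1)=32; μ^(2)=-24

((0, 0, 3, 3); (4, 4, 0, 0))


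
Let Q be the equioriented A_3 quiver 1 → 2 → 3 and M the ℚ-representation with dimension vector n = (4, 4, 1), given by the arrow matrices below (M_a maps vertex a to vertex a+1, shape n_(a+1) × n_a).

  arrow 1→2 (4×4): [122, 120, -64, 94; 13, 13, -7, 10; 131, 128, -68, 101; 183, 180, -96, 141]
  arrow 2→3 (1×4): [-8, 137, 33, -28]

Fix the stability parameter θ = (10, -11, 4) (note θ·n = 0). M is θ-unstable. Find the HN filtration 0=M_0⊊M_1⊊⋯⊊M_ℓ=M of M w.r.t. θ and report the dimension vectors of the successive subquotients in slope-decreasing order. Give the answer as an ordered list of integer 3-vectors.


Via rank(M_{q-1}∘⋯∘M_p): M ≅ I[1,1]^2, I[1,2], I[1,3], I[2,2]^2.
μ_θ-semistable layers: μ^(1)=10; μ^(2)=4; μ^(3)=-1/2; μ^(4)=-11

((2, 0, 0); (0, 0, 1); (2, 2, 0); (0, 2, 0))


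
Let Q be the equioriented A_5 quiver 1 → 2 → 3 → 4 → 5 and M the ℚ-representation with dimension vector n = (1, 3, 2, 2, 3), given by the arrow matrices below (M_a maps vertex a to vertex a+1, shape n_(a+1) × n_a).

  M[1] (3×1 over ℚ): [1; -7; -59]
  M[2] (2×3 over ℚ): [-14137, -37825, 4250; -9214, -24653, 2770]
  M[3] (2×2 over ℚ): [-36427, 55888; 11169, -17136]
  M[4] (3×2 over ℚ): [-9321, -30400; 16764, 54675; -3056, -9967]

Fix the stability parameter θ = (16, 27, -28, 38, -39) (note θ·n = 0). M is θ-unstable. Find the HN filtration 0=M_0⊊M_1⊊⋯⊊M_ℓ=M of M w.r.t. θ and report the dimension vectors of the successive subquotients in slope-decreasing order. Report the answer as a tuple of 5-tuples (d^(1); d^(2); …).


Interval decomposition of M: I[1,3], I[2,2], I[2,5], I[4,5], I[5,5].
HN type (ℓ=4): μ^(1)=27; μ^(2)=5; μ^(3)=-1/2; μ^(4)=-39

((0, 1, 0, 0, 0); (1, 1, 1, 0, 0); (0, 1, 1, 2, 2); (0, 0, 0, 0, 1))


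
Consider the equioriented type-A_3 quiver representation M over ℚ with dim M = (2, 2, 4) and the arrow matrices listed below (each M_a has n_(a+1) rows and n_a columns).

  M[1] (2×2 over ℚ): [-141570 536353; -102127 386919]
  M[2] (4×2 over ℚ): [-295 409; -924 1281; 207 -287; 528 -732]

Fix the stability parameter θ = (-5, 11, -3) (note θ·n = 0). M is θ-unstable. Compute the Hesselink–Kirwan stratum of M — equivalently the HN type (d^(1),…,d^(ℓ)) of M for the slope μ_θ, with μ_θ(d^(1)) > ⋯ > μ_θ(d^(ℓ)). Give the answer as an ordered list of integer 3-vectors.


Interval decomposition of M: I[1,3]^2, I[3,3]^2.
HN type (ℓ=3): μ^(1)=4; μ^(2)=-3; μ^(3)=-5

((0, 2, 2); (0, 0, 2); (2, 0, 0))


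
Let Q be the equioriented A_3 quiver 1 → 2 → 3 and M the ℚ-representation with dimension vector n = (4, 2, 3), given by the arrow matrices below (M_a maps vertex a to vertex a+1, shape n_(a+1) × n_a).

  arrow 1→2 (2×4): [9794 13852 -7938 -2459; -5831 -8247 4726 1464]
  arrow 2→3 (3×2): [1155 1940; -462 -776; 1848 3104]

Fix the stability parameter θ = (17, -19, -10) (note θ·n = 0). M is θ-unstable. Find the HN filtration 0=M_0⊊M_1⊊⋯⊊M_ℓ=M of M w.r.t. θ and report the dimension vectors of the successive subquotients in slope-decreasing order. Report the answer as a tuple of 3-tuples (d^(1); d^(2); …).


Interval decomposition of M: I[1,1]^2, I[1,2], I[1,3], I[3,3]^2.
HN type (ℓ=4): μ^(1)=17; μ^(2)=-1; μ^(3)=-4; μ^(4)=-10

((2, 0, 0); (1, 1, 0); (1, 1, 1); (0, 0, 2))


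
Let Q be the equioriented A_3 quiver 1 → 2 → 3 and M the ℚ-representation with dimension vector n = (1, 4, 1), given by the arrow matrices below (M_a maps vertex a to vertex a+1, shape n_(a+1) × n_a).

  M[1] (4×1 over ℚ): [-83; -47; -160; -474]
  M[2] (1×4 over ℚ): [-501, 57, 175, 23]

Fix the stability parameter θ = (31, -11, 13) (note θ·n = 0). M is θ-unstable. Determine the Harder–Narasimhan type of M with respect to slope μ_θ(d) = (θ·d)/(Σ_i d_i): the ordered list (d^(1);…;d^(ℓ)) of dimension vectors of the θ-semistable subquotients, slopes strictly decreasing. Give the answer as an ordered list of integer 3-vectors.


Interval decomposition of M: I[1,3], I[2,2]^3.
HN type (ℓ=3): μ^(1)=13; μ^(2)=10; μ^(3)=-11

((0, 0, 1); (1, 1, 0); (0, 3, 0))


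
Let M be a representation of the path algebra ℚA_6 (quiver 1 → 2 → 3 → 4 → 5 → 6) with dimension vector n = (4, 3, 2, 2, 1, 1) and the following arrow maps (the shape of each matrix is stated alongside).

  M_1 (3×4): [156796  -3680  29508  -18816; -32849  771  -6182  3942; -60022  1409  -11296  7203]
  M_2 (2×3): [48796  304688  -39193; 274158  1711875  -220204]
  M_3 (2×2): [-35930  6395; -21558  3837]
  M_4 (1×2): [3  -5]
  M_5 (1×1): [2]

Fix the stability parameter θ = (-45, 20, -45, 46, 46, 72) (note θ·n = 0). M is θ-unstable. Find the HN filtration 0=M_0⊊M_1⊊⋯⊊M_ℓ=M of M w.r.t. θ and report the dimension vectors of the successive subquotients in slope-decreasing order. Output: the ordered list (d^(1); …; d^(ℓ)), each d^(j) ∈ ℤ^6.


Interval decomposition of M: I[1,1], I[1,2], I[1,3], I[1,4], I[4,6].
HN type (ℓ=5): μ^(1)=72; μ^(2)=46; μ^(3)=20; μ^(4)=-25/2; μ^(5)=-45

((0, 0, 0, 0, 0, 1); (0, 0, 0, 2, 1, 0); (0, 1, 0, 0, 0, 0); (0, 2, 2, 0, 0, 0); (4, 0, 0, 0, 0, 0))


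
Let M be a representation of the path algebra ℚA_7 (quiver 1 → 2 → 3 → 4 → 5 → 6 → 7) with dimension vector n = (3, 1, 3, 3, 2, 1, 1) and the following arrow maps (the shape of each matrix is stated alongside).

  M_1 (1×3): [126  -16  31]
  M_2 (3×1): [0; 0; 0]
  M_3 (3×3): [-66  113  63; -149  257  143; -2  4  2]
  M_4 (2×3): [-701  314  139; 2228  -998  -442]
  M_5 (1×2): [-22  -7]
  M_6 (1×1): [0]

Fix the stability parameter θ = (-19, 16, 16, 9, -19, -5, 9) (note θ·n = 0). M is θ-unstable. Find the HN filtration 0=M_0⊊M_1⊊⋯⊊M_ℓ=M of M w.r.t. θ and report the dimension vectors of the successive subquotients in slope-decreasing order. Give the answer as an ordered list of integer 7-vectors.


Via rank(M_{q-1}∘⋯∘M_p): M ≅ I[1,1]^2, I[1,2], I[3,4], I[3,5], I[3,6], I[7,7].
μ_θ-semistable layers: μ^(1)=16; μ^(2)=25/2; μ^(3)=9; μ^(4)=2; μ^(5)=1/4; μ^(6)=-19

((0, 1, 0, 0, 0, 0, 0); (0, 0, 1, 1, 0, 0, 0); (0, 0, 0, 0, 0, 0, 1); (0, 0, 1, 1, 1, 0, 0); (0, 0, 1, 1, 1, 1, 0); (3, 0, 0, 0, 0, 0, 0))


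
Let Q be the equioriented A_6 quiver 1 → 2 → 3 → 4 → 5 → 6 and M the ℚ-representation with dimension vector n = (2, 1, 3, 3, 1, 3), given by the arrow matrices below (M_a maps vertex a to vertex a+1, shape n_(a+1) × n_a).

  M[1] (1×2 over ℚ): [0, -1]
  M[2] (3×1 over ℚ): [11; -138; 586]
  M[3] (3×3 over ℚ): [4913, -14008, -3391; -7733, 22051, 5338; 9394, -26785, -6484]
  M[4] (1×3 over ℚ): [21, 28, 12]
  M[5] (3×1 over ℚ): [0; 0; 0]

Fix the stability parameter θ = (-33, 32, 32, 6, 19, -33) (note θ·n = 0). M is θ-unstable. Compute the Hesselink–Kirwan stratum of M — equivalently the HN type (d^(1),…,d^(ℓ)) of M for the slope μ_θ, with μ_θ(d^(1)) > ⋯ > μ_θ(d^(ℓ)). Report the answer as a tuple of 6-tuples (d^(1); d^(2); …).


Via rank(M_{q-1}∘⋯∘M_p): M ≅ I[1,1], I[1,5], I[3,4]^2, I[6,6]^3.
μ_θ-semistable layers: μ^(1)=89/4; μ^(2)=19; μ^(3)=-33

((0, 1, 1, 1, 1, 0); (0, 0, 2, 2, 0, 0); (2, 0, 0, 0, 0, 3))


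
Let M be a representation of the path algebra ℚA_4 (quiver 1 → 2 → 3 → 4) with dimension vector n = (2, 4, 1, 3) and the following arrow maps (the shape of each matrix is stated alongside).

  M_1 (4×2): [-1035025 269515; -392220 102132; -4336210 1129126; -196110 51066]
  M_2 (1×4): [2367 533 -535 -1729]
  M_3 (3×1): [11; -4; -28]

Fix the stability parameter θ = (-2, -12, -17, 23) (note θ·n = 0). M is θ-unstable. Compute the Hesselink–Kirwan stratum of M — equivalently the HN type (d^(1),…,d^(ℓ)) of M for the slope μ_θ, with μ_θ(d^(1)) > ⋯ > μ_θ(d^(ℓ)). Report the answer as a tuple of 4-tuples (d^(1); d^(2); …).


Barcode: M ≅ I[1,1], I[1,4], I[2,2]^3, I[4,4]^2. HN layers by μ_θ (4 steps, strictly decreasing):
  μ^(1)=23; μ^(2)=-2; μ^(3)=-31/3; μ^(4)=-12

((0, 0, 0, 3); (1, 0, 0, 0); (1, 1, 1, 0); (0, 3, 0, 0))


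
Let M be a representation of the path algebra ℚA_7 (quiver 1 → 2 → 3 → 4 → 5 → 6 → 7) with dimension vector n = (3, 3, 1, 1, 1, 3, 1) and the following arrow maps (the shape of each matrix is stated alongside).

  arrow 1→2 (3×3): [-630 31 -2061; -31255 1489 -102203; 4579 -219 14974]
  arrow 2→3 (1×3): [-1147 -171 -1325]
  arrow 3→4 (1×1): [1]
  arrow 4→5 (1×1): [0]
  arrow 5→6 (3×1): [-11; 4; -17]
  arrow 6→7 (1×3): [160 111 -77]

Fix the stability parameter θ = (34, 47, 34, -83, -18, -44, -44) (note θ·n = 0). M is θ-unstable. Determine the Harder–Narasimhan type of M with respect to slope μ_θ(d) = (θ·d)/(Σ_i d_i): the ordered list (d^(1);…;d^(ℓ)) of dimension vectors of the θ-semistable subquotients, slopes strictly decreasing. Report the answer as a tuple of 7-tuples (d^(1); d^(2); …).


Interval decomposition of M: I[1,2]^2, I[1,4], I[5,7], I[6,6]^2.
HN type (ℓ=5): μ^(1)=47; μ^(2)=34; μ^(3)=8; μ^(4)=-106/3; μ^(5)=-44

((0, 2, 0, 0, 0, 0, 0); (2, 0, 0, 0, 0, 0, 0); (1, 1, 1, 1, 0, 0, 0); (0, 0, 0, 0, 1, 1, 1); (0, 0, 0, 0, 0, 2, 0))


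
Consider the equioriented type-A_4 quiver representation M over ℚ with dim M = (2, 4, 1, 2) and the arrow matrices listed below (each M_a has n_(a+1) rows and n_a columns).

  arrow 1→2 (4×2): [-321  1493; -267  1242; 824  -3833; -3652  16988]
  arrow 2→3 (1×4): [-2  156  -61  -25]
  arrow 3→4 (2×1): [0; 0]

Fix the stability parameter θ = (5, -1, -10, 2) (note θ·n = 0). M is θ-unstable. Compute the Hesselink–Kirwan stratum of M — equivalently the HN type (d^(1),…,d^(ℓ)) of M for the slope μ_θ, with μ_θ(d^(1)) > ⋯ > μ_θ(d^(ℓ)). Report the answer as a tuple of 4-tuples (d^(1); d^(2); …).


Interval decomposition of M: I[1,2], I[1,3], I[2,2]^2, I[4,4]^2.
HN type (ℓ=3): μ^(1)=2; μ^(2)=-1; μ^(3)=-2

((1, 1, 0, 2); (0, 2, 0, 0); (1, 1, 1, 0))


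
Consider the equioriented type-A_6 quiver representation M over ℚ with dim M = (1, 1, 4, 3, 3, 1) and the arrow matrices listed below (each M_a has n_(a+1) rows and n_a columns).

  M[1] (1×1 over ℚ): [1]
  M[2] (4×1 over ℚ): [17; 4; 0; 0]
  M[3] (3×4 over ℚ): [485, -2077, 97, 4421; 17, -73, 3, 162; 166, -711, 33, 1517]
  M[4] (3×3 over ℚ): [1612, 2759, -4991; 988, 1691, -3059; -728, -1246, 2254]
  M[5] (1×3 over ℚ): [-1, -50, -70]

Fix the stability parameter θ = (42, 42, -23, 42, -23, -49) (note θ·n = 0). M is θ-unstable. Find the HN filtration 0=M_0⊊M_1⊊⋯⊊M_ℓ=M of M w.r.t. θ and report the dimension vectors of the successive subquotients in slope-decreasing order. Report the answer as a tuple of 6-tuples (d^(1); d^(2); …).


Barcode: M ≅ I[1,6], I[3,3], I[3,4]^2, I[5,5]^2. HN layers by μ_θ (3 steps, strictly decreasing):
  μ^(1)=42; μ^(2)=31/6; μ^(3)=-23

((0, 0, 0, 2, 0, 0); (1, 1, 1, 1, 1, 1); (0, 0, 3, 0, 2, 0))


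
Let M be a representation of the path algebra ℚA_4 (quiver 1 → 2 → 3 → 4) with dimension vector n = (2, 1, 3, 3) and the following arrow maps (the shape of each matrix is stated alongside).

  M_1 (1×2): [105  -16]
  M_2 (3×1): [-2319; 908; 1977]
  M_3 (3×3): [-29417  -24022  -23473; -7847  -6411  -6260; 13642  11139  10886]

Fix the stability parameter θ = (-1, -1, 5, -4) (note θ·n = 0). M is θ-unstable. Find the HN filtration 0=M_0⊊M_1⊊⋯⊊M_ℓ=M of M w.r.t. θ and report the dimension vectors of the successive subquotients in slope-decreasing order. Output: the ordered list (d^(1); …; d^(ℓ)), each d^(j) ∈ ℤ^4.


Barcode: M ≅ I[1,1], I[1,4], I[3,4]^2. HN layers by μ_θ (2 steps, strictly decreasing):
  μ^(1)=1/2; μ^(2)=-1

((0, 0, 3, 3); (2, 1, 0, 0))


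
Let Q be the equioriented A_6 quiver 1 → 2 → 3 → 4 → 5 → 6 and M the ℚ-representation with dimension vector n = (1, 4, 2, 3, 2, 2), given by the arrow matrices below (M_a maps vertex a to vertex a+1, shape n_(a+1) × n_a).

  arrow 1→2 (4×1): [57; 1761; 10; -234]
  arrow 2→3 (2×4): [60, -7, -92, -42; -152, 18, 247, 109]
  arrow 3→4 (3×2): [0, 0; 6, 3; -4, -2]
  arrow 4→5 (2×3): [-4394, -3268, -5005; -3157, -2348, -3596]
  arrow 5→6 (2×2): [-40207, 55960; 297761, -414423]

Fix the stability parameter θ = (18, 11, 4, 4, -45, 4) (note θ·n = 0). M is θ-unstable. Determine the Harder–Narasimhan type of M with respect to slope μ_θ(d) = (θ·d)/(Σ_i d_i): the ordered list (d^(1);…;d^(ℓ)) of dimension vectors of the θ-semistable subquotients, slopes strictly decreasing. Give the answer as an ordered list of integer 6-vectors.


Barcode: M ≅ I[1,3], I[2,2]^2, I[2,6], I[4,4], I[4,6]. HN layers by μ_θ (4 steps, strictly decreasing):
  μ^(1)=11; μ^(2)=4; μ^(3)=-13/2; μ^(4)=-41/2

((1, 3, 1, 0, 0, 0); (0, 0, 0, 1, 0, 2); (0, 1, 1, 1, 1, 0); (0, 0, 0, 1, 1, 0))


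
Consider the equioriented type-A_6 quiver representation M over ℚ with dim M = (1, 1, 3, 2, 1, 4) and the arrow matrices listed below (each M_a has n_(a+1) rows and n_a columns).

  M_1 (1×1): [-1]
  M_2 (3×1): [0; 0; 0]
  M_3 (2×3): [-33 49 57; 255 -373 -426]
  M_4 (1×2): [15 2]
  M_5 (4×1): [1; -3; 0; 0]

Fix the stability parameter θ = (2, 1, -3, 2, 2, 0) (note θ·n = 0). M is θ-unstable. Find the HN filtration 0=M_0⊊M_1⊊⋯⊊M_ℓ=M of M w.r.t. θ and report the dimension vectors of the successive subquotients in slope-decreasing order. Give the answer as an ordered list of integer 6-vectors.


Interval decomposition of M: I[1,2], I[3,3], I[3,4], I[3,6], I[6,6]^3.
HN type (ℓ=5): μ^(1)=2; μ^(2)=3/2; μ^(3)=4/3; μ^(4)=0; μ^(5)=-3

((0, 0, 0, 1, 0, 0); (1, 1, 0, 0, 0, 0); (0, 0, 0, 1, 1, 1); (0, 0, 0, 0, 0, 3); (0, 0, 3, 0, 0, 0))


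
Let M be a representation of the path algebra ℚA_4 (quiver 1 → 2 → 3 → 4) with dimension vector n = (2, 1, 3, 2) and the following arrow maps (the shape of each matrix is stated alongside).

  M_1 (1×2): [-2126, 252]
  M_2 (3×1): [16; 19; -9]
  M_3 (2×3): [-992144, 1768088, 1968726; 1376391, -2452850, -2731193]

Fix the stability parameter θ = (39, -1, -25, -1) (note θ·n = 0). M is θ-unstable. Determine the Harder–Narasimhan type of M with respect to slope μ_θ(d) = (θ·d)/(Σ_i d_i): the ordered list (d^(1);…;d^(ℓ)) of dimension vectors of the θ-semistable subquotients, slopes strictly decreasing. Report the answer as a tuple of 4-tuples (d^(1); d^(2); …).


Via rank(M_{q-1}∘⋯∘M_p): M ≅ I[1,1], I[1,4], I[3,3], I[3,4].
μ_θ-semistable layers: μ^(1)=39; μ^(2)=3; μ^(3)=-1; μ^(4)=-25

((1, 0, 0, 0); (1, 1, 1, 1); (0, 0, 0, 1); (0, 0, 2, 0))


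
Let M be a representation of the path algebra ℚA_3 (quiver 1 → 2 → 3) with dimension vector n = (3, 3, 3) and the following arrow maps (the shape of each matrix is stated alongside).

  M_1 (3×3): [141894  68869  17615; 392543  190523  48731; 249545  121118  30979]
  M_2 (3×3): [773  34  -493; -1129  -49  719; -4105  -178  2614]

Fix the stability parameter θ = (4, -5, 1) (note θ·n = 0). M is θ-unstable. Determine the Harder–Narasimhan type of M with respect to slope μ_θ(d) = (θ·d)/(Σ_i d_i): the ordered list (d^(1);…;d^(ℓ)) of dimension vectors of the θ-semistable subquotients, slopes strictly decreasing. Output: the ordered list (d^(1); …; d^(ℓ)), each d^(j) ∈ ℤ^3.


Interval decomposition of M: I[1,3]^3.
HN type (ℓ=2): μ^(1)=1; μ^(2)=-1/2

((0, 0, 3); (3, 3, 0))


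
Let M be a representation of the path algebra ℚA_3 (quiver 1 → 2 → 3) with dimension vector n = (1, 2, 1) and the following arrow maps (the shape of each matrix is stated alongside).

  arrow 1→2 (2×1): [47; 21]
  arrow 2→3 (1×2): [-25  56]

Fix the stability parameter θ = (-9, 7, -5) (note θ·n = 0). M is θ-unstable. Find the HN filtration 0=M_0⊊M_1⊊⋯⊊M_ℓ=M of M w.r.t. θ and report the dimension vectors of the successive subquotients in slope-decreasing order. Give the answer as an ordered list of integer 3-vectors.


Via rank(M_{q-1}∘⋯∘M_p): M ≅ I[1,3], I[2,2].
μ_θ-semistable layers: μ^(1)=7; μ^(2)=1; μ^(3)=-9

((0, 1, 0); (0, 1, 1); (1, 0, 0))


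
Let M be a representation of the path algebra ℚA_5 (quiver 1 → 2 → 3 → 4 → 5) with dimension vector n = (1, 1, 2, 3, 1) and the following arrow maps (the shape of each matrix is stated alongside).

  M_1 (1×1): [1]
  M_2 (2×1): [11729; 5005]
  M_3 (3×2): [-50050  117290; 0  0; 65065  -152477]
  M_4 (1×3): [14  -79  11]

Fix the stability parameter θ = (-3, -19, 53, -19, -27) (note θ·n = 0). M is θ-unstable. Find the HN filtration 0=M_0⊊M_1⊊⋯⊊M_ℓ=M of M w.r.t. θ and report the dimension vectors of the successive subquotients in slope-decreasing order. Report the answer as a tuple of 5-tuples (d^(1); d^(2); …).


Via rank(M_{q-1}∘⋯∘M_p): M ≅ I[1,3], I[3,5], I[4,4]^2.
μ_θ-semistable layers: μ^(1)=53; μ^(2)=7/3; μ^(3)=-11; μ^(4)=-19

((0, 0, 1, 0, 0); (0, 0, 1, 1, 1); (1, 1, 0, 0, 0); (0, 0, 0, 2, 0))


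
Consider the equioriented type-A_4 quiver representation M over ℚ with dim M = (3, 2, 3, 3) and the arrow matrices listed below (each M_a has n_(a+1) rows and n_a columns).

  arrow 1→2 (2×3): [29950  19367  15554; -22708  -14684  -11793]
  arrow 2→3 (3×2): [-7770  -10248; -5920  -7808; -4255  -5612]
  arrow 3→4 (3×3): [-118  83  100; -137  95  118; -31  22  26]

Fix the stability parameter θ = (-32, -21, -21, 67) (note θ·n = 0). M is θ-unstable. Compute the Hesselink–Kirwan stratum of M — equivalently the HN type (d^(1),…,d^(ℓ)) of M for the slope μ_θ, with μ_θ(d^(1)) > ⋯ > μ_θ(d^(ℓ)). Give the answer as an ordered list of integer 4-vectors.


Via rank(M_{q-1}∘⋯∘M_p): M ≅ I[1,1], I[1,2], I[1,3], I[3,4]^2, I[4,4].
μ_θ-semistable layers: μ^(1)=67; μ^(2)=-21; μ^(3)=-32

((0, 0, 0, 3); (0, 2, 3, 0); (3, 0, 0, 0))


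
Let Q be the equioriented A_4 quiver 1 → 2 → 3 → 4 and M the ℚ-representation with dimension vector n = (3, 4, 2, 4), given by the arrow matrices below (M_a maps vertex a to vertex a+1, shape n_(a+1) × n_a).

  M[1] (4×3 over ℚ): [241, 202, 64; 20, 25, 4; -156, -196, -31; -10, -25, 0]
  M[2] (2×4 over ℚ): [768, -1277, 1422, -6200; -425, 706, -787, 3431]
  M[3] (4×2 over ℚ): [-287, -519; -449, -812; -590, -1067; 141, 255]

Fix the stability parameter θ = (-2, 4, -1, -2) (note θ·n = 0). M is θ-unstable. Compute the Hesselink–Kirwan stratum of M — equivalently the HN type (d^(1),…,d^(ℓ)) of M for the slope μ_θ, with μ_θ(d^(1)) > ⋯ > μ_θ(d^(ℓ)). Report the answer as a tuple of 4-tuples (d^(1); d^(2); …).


Interval decomposition of M: I[1,2], I[1,4]^2, I[2,2], I[4,4]^2.
HN type (ℓ=3): μ^(1)=4; μ^(2)=1/3; μ^(3)=-2

((0, 2, 0, 0); (0, 2, 2, 2); (3, 0, 0, 2))


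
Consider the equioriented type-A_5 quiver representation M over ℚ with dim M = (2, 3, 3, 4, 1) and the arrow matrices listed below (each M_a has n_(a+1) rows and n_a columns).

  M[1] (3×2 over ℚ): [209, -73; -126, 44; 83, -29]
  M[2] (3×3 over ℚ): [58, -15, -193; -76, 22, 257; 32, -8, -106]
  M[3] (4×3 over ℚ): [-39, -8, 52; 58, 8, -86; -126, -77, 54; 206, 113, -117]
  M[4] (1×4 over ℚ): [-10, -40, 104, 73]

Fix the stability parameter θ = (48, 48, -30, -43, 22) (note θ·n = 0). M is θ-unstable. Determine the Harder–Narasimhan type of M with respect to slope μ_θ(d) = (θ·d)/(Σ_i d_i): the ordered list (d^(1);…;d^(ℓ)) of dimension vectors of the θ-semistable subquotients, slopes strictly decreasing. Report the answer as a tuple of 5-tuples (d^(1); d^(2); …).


Interval decomposition of M: I[1,4], I[1,5], I[2,2], I[3,4], I[4,4].
HN type (ℓ=5): μ^(1)=48; μ^(2)=22; μ^(3)=23/4; μ^(4)=-73/2; μ^(5)=-43

((0, 1, 0, 0, 0); (0, 0, 0, 0, 1); (2, 2, 2, 2, 0); (0, 0, 1, 1, 0); (0, 0, 0, 1, 0))


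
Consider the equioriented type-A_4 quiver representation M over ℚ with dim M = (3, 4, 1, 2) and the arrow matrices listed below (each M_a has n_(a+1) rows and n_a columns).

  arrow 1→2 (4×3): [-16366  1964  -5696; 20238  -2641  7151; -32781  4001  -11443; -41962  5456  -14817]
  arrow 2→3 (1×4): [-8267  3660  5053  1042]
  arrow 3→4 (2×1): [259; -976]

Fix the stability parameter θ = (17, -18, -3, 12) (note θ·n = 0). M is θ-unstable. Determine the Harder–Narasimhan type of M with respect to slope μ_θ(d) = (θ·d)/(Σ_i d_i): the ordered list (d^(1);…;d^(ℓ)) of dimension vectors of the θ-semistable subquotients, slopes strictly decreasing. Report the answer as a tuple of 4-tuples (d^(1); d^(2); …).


Barcode: M ≅ I[1,2]^2, I[1,4], I[2,2], I[4,4]. HN layers by μ_θ (4 steps, strictly decreasing):
  μ^(1)=12; μ^(2)=-1/2; μ^(3)=-4/3; μ^(4)=-18

((0, 0, 0, 2); (2, 2, 0, 0); (1, 1, 1, 0); (0, 1, 0, 0))


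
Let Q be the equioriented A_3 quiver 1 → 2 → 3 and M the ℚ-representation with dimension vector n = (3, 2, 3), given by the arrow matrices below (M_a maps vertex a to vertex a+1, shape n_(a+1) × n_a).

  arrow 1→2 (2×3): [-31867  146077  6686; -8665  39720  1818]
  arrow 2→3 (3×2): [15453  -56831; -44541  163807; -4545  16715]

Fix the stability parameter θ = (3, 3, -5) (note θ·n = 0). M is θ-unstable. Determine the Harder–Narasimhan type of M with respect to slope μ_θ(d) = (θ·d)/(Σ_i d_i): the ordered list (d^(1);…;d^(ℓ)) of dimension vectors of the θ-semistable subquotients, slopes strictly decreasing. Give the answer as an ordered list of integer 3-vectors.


Barcode: M ≅ I[1,1], I[1,2], I[1,3], I[3,3]^2. HN layers by μ_θ (3 steps, strictly decreasing):
  μ^(1)=3; μ^(2)=1/3; μ^(3)=-5

((2, 1, 0); (1, 1, 1); (0, 0, 2))


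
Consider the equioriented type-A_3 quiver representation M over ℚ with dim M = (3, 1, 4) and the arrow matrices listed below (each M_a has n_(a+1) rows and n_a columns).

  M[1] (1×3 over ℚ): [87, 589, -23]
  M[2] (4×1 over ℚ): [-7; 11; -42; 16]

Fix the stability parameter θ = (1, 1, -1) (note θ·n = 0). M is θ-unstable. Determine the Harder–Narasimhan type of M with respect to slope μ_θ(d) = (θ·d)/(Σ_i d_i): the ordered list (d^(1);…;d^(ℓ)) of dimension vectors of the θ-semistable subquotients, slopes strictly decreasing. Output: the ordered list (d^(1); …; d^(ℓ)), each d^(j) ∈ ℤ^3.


Via rank(M_{q-1}∘⋯∘M_p): M ≅ I[1,1]^2, I[1,3], I[3,3]^3.
μ_θ-semistable layers: μ^(1)=1; μ^(2)=1/3; μ^(3)=-1

((2, 0, 0); (1, 1, 1); (0, 0, 3))


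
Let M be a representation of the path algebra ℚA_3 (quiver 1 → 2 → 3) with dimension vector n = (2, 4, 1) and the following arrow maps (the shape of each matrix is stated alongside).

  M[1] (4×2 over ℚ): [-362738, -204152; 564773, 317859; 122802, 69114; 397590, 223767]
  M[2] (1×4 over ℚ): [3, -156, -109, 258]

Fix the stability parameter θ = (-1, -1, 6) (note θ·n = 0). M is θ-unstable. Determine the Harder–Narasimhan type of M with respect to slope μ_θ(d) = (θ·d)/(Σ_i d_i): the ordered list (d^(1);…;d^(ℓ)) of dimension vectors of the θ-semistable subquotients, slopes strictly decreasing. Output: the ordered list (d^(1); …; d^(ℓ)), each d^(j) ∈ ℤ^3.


Via rank(M_{q-1}∘⋯∘M_p): M ≅ I[1,2]^2, I[2,2], I[2,3].
μ_θ-semistable layers: μ^(1)=6; μ^(2)=-1

((0, 0, 1); (2, 4, 0))


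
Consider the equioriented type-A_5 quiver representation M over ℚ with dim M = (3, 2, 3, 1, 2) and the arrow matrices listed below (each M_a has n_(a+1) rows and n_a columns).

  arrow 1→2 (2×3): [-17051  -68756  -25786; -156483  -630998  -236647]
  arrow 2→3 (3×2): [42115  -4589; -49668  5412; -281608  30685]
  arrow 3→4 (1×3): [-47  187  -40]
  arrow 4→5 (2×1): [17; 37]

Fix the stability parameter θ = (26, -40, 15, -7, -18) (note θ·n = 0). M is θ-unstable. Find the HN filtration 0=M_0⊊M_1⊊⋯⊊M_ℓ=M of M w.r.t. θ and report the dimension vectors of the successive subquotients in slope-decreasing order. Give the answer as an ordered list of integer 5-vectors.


Barcode: M ≅ I[1,1], I[1,3], I[1,5], I[3,3], I[5,5]. HN layers by μ_θ (5 steps, strictly decreasing):
  μ^(1)=26; μ^(2)=15; μ^(3)=-10/3; μ^(4)=-7; μ^(5)=-18

((1, 0, 0, 0, 0); (0, 0, 2, 0, 0); (0, 0, 1, 1, 1); (2, 2, 0, 0, 0); (0, 0, 0, 0, 1))


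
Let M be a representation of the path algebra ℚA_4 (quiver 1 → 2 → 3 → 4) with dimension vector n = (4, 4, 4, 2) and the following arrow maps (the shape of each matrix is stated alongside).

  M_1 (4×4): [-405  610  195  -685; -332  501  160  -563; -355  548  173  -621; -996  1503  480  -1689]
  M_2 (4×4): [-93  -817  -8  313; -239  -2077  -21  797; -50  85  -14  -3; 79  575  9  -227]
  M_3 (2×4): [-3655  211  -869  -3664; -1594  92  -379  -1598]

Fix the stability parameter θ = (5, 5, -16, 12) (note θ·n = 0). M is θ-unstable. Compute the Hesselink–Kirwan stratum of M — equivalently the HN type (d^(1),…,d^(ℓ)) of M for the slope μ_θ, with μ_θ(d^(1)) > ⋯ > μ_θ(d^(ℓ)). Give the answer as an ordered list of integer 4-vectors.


Interval decomposition of M: I[1,1]^2, I[1,2], I[1,4], I[2,3], I[2,4], I[3,3].
HN type (ℓ=5): μ^(1)=12; μ^(2)=5; μ^(3)=-2; μ^(4)=-11/2; μ^(5)=-16

((0, 0, 0, 2); (3, 1, 0, 0); (1, 1, 1, 0); (0, 2, 2, 0); (0, 0, 1, 0))


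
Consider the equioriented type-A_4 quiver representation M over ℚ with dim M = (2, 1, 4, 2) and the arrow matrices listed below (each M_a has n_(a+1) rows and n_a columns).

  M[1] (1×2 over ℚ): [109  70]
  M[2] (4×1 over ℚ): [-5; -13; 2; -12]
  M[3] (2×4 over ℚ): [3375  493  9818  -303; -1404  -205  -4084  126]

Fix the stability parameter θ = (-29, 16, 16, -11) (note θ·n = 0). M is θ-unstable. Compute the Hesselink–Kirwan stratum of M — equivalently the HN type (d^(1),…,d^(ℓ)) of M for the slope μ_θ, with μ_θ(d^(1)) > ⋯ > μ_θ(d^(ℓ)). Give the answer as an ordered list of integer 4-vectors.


Barcode: M ≅ I[1,1], I[1,4], I[3,3]^2, I[3,4]. HN layers by μ_θ (4 steps, strictly decreasing):
  μ^(1)=16; μ^(2)=7; μ^(3)=5/2; μ^(4)=-29

((0, 0, 2, 0); (0, 1, 1, 1); (0, 0, 1, 1); (2, 0, 0, 0))


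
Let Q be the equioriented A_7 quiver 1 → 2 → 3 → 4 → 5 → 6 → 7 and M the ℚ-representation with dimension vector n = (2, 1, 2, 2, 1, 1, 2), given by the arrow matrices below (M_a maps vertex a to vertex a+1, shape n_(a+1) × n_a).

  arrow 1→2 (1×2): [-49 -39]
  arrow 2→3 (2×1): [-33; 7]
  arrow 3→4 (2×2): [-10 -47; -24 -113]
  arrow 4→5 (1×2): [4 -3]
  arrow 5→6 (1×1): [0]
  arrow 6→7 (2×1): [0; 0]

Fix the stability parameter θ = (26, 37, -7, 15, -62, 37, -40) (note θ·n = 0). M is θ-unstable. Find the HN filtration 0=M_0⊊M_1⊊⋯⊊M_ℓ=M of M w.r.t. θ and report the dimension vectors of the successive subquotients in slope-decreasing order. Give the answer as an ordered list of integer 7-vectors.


Interval decomposition of M: I[1,1], I[1,5], I[3,4], I[6,6], I[7,7]^2.
HN type (ℓ=6): μ^(1)=37; μ^(2)=26; μ^(3)=15; μ^(4)=9/5; μ^(5)=-7; μ^(6)=-40

((0, 0, 0, 0, 0, 1, 0); (1, 0, 0, 0, 0, 0, 0); (0, 0, 0, 1, 0, 0, 0); (1, 1, 1, 1, 1, 0, 0); (0, 0, 1, 0, 0, 0, 0); (0, 0, 0, 0, 0, 0, 2))


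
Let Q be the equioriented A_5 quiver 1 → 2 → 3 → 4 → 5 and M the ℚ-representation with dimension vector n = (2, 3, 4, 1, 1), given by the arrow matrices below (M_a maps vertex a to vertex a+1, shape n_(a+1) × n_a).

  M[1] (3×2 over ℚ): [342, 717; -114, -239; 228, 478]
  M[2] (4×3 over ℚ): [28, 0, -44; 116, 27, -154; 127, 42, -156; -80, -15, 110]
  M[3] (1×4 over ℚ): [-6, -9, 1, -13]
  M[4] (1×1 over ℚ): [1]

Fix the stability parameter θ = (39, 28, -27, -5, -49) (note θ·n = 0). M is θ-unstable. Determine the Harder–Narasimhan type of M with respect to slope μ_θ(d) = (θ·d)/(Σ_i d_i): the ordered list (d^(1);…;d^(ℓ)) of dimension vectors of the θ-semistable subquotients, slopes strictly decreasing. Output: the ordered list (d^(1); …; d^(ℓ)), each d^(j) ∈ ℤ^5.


Interval decomposition of M: I[1,1], I[1,5], I[2,3]^2, I[3,3].
HN type (ℓ=4): μ^(1)=39; μ^(2)=1/2; μ^(3)=-14/5; μ^(4)=-27

((1, 0, 0, 0, 0); (0, 2, 2, 0, 0); (1, 1, 1, 1, 1); (0, 0, 1, 0, 0))


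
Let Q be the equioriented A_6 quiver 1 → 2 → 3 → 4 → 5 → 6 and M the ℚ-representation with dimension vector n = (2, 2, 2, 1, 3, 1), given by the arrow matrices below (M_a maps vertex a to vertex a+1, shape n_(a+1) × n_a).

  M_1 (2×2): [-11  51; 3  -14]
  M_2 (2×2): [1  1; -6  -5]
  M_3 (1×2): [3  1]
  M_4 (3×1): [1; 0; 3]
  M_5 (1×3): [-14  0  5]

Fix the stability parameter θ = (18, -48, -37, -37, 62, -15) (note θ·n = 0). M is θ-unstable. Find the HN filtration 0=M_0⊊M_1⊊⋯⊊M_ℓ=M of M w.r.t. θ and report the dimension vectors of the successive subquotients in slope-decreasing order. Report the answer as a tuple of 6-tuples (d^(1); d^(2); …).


Via rank(M_{q-1}∘⋯∘M_p): M ≅ I[1,3], I[1,6], I[5,5]^2.
μ_θ-semistable layers: μ^(1)=62; μ^(2)=47/2; μ^(3)=-67/3; μ^(4)=-26

((0, 0, 0, 0, 2, 0); (0, 0, 0, 0, 1, 1); (1, 1, 1, 0, 0, 0); (1, 1, 1, 1, 0, 0))


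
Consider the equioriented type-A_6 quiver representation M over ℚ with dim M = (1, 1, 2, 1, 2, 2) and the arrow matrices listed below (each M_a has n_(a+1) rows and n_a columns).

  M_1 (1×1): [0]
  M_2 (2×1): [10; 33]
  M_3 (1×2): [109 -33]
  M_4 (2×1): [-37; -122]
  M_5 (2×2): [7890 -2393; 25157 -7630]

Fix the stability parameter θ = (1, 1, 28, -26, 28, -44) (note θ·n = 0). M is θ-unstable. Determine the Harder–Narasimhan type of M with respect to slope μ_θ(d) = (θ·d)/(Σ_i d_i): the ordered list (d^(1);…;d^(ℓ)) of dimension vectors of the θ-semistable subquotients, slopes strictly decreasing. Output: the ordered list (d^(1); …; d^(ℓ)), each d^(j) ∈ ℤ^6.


Interval decomposition of M: I[1,1], I[2,6], I[3,3], I[5,6].
HN type (ℓ=4): μ^(1)=28; μ^(2)=1; μ^(3)=-13/5; μ^(4)=-8

((0, 0, 1, 0, 0, 0); (1, 0, 0, 0, 0, 0); (0, 1, 1, 1, 1, 1); (0, 0, 0, 0, 1, 1))


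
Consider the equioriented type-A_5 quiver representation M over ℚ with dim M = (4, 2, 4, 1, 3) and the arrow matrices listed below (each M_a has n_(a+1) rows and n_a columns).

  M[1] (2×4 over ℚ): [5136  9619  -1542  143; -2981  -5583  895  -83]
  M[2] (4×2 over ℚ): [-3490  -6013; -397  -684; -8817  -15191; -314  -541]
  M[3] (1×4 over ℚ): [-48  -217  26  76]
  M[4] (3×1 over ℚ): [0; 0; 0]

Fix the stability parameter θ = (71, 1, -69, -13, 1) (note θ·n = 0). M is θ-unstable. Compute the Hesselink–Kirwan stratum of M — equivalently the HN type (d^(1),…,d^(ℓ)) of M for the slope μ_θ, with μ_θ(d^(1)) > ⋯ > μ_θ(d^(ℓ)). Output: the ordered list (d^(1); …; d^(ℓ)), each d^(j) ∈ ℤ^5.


Via rank(M_{q-1}∘⋯∘M_p): M ≅ I[1,1]^2, I[1,3], I[1,4], I[3,3]^2, I[5,5]^3.
μ_θ-semistable layers: μ^(1)=71; μ^(2)=1; μ^(3)=-5/2; μ^(4)=-69

((2, 0, 0, 0, 0); (1, 1, 1, 0, 3); (1, 1, 1, 1, 0); (0, 0, 2, 0, 0))


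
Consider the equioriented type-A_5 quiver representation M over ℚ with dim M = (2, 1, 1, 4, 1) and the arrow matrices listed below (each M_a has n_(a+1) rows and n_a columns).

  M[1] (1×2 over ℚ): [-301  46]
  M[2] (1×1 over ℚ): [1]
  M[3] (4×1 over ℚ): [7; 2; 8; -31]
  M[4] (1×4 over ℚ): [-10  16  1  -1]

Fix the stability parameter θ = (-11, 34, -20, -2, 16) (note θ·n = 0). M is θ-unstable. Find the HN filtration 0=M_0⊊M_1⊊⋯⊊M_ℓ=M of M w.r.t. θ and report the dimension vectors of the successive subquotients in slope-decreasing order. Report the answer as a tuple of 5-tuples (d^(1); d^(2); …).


Interval decomposition of M: I[1,1], I[1,5], I[4,4]^3.
HN type (ℓ=4): μ^(1)=16; μ^(2)=4; μ^(3)=-2; μ^(4)=-11

((0, 0, 0, 0, 1); (0, 1, 1, 1, 0); (0, 0, 0, 3, 0); (2, 0, 0, 0, 0))


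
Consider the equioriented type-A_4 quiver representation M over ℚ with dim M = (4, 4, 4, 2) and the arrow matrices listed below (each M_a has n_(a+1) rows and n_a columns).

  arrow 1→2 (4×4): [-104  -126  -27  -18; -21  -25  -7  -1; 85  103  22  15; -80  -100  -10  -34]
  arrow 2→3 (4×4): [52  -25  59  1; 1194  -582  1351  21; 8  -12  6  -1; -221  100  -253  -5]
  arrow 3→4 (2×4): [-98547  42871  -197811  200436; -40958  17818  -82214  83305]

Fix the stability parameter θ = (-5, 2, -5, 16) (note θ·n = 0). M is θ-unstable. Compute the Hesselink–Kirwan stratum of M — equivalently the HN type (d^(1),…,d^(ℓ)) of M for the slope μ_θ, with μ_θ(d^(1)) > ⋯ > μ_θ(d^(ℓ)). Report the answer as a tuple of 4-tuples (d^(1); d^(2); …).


Interval decomposition of M: I[1,1], I[1,3], I[1,4]^2, I[2,3].
HN type (ℓ=3): μ^(1)=16; μ^(2)=-3/2; μ^(3)=-5

((0, 0, 0, 2); (0, 4, 4, 0); (4, 0, 0, 0))


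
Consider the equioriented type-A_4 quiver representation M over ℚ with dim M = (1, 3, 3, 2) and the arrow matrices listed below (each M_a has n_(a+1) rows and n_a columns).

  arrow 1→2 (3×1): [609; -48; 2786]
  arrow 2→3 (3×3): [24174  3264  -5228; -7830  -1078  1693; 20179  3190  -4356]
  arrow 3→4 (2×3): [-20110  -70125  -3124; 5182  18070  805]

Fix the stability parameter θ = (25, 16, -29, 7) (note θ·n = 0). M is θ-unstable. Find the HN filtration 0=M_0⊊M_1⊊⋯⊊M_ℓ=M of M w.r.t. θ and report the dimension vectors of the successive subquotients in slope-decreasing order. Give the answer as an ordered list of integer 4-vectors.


Barcode: M ≅ I[1,4], I[2,3], I[2,4]. HN layers by μ_θ (3 steps, strictly decreasing):
  μ^(1)=7; μ^(2)=4; μ^(3)=-13/2

((0, 0, 0, 2); (1, 1, 1, 0); (0, 2, 2, 0))
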